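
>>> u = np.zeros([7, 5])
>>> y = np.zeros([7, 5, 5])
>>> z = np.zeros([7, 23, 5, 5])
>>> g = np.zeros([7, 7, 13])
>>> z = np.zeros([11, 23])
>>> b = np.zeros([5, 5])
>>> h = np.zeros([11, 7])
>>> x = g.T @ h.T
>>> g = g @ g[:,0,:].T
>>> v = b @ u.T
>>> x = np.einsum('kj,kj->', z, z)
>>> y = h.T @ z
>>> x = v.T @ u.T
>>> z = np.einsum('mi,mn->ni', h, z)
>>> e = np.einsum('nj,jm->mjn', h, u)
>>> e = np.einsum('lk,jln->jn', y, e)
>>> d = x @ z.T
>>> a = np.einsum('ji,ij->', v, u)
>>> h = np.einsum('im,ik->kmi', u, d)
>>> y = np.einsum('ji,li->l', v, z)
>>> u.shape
(7, 5)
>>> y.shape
(23,)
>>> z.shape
(23, 7)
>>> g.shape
(7, 7, 7)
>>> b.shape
(5, 5)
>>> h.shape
(23, 5, 7)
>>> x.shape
(7, 7)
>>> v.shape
(5, 7)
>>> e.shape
(5, 11)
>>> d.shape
(7, 23)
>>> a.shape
()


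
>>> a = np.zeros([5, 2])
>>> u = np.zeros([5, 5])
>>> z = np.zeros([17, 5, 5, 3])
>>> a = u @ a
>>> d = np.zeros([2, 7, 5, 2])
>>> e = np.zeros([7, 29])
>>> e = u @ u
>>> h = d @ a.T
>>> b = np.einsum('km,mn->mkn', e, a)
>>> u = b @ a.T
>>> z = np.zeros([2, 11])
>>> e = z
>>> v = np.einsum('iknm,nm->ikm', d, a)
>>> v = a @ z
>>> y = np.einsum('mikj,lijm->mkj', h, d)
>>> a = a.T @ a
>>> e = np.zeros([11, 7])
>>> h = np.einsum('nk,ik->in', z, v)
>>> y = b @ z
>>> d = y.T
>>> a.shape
(2, 2)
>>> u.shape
(5, 5, 5)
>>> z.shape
(2, 11)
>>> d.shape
(11, 5, 5)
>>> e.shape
(11, 7)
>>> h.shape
(5, 2)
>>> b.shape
(5, 5, 2)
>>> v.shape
(5, 11)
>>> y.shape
(5, 5, 11)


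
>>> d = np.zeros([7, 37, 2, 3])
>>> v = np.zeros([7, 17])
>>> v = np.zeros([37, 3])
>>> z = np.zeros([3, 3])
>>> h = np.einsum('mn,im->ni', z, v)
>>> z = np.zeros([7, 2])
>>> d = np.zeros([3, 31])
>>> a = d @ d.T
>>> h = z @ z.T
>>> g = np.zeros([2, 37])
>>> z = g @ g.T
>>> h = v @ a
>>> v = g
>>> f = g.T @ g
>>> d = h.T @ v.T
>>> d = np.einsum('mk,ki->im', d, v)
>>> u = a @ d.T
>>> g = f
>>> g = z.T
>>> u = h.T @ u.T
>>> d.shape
(37, 3)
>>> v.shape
(2, 37)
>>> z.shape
(2, 2)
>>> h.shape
(37, 3)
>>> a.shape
(3, 3)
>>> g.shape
(2, 2)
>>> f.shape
(37, 37)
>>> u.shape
(3, 3)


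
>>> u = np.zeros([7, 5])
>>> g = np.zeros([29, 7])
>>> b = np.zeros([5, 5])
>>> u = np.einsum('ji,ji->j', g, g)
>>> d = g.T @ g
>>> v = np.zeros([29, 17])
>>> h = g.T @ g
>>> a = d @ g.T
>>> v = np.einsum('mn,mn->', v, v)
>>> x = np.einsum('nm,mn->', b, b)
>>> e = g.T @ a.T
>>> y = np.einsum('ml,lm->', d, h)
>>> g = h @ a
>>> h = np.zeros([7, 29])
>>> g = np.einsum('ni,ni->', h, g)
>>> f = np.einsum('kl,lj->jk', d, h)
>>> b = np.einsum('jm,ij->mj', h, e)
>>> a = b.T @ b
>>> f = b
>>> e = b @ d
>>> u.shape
(29,)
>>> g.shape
()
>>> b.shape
(29, 7)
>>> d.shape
(7, 7)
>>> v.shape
()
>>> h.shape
(7, 29)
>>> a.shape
(7, 7)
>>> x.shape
()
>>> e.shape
(29, 7)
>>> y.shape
()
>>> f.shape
(29, 7)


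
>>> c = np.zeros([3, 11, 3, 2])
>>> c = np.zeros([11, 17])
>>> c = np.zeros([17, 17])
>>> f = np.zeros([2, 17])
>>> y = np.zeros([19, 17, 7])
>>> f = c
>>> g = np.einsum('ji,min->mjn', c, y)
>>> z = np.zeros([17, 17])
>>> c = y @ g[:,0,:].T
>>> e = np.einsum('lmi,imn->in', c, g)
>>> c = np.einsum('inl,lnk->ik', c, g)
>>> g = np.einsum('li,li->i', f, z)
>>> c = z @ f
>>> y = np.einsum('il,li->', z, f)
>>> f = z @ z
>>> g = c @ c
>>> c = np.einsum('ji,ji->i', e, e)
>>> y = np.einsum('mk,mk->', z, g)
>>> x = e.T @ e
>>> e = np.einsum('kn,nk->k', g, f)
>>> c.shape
(7,)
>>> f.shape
(17, 17)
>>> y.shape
()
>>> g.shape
(17, 17)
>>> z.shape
(17, 17)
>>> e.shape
(17,)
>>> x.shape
(7, 7)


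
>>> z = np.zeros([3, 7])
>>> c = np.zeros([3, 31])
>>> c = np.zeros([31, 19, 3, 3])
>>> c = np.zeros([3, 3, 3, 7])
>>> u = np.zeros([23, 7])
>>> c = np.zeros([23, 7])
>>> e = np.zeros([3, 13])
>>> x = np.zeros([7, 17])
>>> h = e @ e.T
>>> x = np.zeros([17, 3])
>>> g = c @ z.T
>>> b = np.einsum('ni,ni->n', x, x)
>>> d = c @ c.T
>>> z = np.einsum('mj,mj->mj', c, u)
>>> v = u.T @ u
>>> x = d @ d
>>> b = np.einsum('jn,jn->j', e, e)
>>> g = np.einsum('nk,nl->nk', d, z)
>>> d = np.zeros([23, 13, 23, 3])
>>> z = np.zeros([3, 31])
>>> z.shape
(3, 31)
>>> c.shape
(23, 7)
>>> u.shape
(23, 7)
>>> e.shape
(3, 13)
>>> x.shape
(23, 23)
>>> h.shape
(3, 3)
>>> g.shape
(23, 23)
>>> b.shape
(3,)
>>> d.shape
(23, 13, 23, 3)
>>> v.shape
(7, 7)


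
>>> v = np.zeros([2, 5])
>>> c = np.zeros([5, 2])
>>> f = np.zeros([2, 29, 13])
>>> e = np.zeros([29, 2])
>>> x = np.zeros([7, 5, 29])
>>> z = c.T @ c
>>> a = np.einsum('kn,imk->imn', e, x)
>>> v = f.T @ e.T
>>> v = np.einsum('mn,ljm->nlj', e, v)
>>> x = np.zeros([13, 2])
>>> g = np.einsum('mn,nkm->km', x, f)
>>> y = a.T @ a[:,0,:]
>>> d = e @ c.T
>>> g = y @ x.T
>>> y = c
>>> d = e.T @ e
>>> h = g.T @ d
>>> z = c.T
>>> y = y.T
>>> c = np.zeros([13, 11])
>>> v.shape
(2, 13, 29)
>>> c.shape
(13, 11)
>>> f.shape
(2, 29, 13)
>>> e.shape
(29, 2)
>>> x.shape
(13, 2)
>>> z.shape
(2, 5)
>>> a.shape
(7, 5, 2)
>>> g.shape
(2, 5, 13)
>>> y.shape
(2, 5)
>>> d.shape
(2, 2)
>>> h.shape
(13, 5, 2)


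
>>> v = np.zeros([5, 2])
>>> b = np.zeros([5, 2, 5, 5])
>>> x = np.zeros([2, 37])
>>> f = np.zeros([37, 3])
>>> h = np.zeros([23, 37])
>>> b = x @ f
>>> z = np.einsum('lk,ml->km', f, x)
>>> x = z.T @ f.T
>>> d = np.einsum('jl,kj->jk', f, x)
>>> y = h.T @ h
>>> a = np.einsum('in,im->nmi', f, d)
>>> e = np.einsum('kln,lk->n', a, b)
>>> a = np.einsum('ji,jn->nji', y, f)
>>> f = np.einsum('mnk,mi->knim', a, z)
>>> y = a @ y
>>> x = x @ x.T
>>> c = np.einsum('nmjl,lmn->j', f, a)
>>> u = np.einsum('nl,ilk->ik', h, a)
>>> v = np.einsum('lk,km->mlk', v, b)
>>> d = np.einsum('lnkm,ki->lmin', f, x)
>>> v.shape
(3, 5, 2)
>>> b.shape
(2, 3)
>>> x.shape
(2, 2)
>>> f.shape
(37, 37, 2, 3)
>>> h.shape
(23, 37)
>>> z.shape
(3, 2)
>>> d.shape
(37, 3, 2, 37)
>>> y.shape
(3, 37, 37)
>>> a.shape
(3, 37, 37)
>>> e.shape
(37,)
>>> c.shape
(2,)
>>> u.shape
(3, 37)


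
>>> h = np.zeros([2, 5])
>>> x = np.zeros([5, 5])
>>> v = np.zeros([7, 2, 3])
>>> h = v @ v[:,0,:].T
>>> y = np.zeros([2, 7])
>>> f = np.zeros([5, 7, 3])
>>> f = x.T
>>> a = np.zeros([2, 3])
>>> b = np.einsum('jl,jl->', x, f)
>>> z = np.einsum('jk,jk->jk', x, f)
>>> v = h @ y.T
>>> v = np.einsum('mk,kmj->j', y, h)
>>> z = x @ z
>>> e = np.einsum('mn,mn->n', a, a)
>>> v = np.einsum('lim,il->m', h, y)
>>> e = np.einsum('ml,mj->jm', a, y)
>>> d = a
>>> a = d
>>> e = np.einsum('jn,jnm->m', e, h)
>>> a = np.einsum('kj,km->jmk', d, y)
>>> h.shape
(7, 2, 7)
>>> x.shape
(5, 5)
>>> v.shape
(7,)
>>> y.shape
(2, 7)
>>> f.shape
(5, 5)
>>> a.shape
(3, 7, 2)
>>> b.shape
()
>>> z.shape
(5, 5)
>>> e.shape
(7,)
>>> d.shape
(2, 3)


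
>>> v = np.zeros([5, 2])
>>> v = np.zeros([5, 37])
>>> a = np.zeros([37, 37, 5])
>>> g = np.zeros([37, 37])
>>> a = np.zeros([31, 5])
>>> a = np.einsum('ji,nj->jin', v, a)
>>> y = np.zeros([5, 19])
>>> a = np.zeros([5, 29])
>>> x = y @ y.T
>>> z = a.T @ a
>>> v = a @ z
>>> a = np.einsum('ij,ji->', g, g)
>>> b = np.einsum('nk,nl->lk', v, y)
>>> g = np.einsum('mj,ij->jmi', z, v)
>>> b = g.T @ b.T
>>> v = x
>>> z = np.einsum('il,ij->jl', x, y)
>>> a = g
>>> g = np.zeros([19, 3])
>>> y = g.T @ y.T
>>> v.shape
(5, 5)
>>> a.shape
(29, 29, 5)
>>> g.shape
(19, 3)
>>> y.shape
(3, 5)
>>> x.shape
(5, 5)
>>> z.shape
(19, 5)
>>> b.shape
(5, 29, 19)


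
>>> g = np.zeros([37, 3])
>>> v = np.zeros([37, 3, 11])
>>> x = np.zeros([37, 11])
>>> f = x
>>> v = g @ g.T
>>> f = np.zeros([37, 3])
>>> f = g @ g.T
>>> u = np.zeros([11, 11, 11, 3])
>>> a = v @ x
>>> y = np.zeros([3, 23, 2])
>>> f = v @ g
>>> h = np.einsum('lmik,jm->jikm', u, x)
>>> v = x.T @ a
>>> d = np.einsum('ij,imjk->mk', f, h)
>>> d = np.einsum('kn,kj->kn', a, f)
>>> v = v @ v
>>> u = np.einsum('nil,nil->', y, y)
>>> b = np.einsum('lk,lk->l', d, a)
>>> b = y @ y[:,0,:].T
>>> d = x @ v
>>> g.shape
(37, 3)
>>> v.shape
(11, 11)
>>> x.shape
(37, 11)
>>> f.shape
(37, 3)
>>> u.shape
()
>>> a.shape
(37, 11)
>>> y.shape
(3, 23, 2)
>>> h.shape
(37, 11, 3, 11)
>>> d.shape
(37, 11)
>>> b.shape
(3, 23, 3)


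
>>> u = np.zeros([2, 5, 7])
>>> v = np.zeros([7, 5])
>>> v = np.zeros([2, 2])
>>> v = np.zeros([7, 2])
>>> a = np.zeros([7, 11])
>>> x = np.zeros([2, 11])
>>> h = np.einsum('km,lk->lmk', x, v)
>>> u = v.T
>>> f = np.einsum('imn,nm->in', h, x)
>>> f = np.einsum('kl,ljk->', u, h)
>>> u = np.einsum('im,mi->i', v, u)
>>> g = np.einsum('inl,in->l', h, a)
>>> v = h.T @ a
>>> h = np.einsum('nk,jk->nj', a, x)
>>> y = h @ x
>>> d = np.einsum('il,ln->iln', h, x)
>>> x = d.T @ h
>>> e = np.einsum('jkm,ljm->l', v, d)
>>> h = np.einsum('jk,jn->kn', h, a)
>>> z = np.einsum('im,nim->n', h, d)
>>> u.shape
(7,)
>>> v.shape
(2, 11, 11)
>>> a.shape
(7, 11)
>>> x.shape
(11, 2, 2)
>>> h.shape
(2, 11)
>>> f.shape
()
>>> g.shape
(2,)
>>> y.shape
(7, 11)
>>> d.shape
(7, 2, 11)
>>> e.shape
(7,)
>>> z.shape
(7,)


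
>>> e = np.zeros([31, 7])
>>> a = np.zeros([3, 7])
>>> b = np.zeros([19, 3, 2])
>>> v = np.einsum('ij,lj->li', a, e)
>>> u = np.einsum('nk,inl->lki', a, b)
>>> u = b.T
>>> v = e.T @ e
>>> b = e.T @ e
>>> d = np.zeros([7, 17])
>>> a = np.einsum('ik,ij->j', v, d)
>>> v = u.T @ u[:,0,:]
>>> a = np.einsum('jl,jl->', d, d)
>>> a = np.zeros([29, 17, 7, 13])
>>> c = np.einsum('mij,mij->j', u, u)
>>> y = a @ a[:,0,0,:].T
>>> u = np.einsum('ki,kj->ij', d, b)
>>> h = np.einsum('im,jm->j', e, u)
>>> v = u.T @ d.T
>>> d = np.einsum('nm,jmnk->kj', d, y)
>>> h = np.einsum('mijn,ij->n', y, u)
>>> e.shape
(31, 7)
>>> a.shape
(29, 17, 7, 13)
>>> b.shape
(7, 7)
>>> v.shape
(7, 7)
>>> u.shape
(17, 7)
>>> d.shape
(29, 29)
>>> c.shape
(19,)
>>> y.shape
(29, 17, 7, 29)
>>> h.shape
(29,)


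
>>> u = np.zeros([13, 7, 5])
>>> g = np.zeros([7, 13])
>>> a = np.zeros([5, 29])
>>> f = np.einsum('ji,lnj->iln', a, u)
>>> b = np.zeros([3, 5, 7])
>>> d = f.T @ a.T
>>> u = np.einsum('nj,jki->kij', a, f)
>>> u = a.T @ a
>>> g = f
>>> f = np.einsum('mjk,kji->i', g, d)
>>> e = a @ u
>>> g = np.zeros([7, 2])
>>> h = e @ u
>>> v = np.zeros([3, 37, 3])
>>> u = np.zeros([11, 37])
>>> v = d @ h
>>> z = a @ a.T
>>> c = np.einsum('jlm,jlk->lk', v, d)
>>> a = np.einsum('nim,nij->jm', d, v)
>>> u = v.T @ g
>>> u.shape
(29, 13, 2)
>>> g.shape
(7, 2)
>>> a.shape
(29, 5)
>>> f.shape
(5,)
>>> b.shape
(3, 5, 7)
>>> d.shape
(7, 13, 5)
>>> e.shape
(5, 29)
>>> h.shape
(5, 29)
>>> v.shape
(7, 13, 29)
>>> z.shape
(5, 5)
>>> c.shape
(13, 5)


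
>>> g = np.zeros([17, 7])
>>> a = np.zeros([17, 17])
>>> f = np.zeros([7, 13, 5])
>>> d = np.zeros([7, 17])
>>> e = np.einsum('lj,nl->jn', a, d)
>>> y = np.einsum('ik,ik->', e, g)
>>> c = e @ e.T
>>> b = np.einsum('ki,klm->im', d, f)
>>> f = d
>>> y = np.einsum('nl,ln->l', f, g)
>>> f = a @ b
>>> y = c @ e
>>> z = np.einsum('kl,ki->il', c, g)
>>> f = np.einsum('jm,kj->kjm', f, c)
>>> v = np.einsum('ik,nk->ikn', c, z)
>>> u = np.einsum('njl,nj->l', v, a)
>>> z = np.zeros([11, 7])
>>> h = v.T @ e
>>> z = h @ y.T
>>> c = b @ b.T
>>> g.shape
(17, 7)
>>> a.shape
(17, 17)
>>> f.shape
(17, 17, 5)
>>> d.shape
(7, 17)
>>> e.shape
(17, 7)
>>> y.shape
(17, 7)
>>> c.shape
(17, 17)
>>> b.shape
(17, 5)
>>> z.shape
(7, 17, 17)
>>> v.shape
(17, 17, 7)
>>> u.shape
(7,)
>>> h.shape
(7, 17, 7)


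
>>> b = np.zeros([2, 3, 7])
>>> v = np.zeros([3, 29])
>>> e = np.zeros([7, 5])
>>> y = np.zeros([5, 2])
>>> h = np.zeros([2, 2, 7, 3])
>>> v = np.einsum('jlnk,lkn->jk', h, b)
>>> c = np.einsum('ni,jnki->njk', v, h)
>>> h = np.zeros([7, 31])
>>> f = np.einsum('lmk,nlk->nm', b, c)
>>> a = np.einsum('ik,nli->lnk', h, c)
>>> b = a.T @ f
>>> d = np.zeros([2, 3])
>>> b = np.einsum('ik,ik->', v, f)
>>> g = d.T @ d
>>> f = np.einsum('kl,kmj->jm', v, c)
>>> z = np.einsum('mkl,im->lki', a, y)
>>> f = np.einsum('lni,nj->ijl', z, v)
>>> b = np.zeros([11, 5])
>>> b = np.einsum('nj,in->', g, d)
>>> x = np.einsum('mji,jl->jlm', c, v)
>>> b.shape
()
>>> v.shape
(2, 3)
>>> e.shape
(7, 5)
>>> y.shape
(5, 2)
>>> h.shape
(7, 31)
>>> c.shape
(2, 2, 7)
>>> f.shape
(5, 3, 31)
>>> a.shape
(2, 2, 31)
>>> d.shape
(2, 3)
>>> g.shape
(3, 3)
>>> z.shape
(31, 2, 5)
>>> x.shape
(2, 3, 2)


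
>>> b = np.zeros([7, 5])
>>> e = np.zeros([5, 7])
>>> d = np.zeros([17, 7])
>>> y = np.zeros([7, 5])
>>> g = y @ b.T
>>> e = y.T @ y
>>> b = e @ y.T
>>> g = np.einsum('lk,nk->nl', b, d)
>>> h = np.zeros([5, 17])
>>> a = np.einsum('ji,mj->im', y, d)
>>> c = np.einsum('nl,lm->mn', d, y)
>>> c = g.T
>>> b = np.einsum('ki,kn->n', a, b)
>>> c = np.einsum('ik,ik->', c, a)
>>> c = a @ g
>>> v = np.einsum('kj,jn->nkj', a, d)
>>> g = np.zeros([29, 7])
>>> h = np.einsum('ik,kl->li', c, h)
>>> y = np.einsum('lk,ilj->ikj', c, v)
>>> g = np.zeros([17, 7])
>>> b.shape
(7,)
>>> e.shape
(5, 5)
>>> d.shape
(17, 7)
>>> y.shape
(7, 5, 17)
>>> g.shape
(17, 7)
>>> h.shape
(17, 5)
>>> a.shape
(5, 17)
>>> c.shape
(5, 5)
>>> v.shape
(7, 5, 17)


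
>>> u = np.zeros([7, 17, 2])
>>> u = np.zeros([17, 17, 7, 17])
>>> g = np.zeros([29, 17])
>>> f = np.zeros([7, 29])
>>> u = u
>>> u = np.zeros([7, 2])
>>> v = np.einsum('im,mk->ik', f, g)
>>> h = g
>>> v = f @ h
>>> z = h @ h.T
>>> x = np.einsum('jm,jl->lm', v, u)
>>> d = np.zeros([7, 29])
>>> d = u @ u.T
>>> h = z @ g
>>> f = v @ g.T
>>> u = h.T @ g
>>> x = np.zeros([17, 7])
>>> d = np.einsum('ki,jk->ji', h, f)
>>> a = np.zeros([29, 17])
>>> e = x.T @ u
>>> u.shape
(17, 17)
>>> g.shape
(29, 17)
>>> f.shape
(7, 29)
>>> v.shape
(7, 17)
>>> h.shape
(29, 17)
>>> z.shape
(29, 29)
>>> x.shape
(17, 7)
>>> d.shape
(7, 17)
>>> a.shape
(29, 17)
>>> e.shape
(7, 17)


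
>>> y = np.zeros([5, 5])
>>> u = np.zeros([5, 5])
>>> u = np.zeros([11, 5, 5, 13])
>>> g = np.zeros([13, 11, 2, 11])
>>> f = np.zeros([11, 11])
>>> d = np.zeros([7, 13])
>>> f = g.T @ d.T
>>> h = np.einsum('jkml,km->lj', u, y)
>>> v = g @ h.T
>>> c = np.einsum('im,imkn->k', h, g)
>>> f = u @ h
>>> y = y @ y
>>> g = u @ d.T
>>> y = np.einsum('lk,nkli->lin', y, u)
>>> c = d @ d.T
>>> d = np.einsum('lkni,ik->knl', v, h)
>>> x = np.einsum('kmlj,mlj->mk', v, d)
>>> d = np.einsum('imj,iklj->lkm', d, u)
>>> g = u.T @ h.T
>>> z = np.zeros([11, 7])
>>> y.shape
(5, 13, 11)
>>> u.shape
(11, 5, 5, 13)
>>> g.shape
(13, 5, 5, 13)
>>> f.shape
(11, 5, 5, 11)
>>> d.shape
(5, 5, 2)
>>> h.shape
(13, 11)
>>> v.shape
(13, 11, 2, 13)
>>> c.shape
(7, 7)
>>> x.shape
(11, 13)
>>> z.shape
(11, 7)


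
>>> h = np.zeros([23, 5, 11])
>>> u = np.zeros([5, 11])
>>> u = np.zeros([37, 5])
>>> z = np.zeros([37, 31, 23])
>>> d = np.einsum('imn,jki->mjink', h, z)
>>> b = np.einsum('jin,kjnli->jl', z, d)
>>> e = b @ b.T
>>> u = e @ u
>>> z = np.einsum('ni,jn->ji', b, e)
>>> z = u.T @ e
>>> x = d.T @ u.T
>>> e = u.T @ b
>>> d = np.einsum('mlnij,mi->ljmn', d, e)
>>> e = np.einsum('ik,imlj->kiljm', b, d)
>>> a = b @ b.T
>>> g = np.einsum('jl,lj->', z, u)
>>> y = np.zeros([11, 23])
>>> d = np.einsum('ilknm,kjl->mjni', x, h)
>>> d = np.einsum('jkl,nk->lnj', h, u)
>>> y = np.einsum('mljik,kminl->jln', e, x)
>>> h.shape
(23, 5, 11)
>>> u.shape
(37, 5)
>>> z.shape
(5, 37)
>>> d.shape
(11, 37, 23)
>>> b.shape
(37, 11)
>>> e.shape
(11, 37, 5, 23, 31)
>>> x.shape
(31, 11, 23, 37, 37)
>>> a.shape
(37, 37)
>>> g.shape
()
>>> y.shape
(5, 37, 37)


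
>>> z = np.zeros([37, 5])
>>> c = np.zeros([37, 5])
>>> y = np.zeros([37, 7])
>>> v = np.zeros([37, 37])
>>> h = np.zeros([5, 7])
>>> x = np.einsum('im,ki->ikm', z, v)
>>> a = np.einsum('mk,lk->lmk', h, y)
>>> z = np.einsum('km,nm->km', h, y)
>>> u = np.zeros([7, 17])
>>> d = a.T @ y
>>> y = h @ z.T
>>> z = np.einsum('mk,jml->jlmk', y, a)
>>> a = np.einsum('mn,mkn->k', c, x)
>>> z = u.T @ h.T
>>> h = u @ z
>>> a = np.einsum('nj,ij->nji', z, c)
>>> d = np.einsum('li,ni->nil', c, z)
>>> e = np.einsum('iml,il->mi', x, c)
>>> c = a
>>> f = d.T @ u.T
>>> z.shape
(17, 5)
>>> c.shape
(17, 5, 37)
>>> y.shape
(5, 5)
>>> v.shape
(37, 37)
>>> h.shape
(7, 5)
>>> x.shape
(37, 37, 5)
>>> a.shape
(17, 5, 37)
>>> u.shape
(7, 17)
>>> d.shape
(17, 5, 37)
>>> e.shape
(37, 37)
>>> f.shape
(37, 5, 7)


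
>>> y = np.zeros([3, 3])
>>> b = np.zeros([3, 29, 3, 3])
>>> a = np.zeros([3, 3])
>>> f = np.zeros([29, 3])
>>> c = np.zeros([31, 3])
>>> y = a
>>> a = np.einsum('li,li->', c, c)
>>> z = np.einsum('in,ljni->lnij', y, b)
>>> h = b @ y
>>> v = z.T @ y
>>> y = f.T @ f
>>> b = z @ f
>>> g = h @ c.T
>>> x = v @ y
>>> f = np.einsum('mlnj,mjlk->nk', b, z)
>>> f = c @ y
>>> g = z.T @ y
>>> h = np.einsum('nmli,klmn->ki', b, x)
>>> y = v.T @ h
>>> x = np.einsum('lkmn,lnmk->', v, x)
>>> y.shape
(3, 3, 3, 3)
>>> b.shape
(3, 3, 3, 3)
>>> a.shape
()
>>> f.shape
(31, 3)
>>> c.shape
(31, 3)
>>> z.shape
(3, 3, 3, 29)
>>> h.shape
(29, 3)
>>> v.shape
(29, 3, 3, 3)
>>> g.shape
(29, 3, 3, 3)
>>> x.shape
()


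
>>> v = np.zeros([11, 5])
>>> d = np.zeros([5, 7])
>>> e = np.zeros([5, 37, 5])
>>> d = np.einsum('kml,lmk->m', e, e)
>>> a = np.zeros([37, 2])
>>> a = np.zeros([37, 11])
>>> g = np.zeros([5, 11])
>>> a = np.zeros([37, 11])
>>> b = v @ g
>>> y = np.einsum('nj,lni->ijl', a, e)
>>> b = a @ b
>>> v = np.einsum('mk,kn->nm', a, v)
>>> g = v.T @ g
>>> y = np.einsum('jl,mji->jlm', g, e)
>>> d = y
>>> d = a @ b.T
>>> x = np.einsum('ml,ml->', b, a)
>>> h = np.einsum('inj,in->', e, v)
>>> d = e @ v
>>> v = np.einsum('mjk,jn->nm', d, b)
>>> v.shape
(11, 5)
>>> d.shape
(5, 37, 37)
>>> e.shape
(5, 37, 5)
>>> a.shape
(37, 11)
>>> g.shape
(37, 11)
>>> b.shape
(37, 11)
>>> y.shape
(37, 11, 5)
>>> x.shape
()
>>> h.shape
()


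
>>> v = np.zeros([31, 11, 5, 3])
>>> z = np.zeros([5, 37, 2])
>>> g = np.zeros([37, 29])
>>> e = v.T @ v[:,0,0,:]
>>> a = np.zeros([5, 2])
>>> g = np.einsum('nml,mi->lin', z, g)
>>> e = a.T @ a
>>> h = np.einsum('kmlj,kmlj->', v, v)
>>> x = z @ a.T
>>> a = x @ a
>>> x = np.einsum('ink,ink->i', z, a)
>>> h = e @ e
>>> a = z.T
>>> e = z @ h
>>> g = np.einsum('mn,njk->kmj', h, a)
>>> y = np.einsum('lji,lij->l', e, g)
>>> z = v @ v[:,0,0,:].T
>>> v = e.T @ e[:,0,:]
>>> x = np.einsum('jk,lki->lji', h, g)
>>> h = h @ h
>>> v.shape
(2, 37, 2)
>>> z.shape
(31, 11, 5, 31)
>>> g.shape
(5, 2, 37)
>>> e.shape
(5, 37, 2)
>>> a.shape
(2, 37, 5)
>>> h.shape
(2, 2)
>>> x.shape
(5, 2, 37)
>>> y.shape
(5,)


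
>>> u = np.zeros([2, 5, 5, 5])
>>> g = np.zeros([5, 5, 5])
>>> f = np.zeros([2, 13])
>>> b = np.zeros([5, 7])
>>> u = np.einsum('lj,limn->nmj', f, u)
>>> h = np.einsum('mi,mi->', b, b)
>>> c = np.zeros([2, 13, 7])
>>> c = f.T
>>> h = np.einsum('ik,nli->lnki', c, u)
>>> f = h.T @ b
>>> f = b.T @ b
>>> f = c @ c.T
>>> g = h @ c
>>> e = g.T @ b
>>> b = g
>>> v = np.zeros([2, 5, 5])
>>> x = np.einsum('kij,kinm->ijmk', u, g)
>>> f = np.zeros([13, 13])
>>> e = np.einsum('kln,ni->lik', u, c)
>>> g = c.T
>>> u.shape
(5, 5, 13)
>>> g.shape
(2, 13)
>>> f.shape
(13, 13)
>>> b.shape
(5, 5, 2, 2)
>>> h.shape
(5, 5, 2, 13)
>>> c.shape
(13, 2)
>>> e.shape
(5, 2, 5)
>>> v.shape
(2, 5, 5)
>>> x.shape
(5, 13, 2, 5)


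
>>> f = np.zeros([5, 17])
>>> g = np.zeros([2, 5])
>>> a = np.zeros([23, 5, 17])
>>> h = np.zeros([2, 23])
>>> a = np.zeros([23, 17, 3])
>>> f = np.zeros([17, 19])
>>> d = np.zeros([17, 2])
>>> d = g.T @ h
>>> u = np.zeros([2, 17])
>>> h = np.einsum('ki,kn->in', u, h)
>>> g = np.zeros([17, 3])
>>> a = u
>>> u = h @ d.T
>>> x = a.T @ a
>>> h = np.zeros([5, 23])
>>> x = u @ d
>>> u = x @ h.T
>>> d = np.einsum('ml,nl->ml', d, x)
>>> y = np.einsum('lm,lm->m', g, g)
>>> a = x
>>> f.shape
(17, 19)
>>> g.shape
(17, 3)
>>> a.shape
(17, 23)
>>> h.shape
(5, 23)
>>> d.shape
(5, 23)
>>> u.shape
(17, 5)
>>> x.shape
(17, 23)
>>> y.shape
(3,)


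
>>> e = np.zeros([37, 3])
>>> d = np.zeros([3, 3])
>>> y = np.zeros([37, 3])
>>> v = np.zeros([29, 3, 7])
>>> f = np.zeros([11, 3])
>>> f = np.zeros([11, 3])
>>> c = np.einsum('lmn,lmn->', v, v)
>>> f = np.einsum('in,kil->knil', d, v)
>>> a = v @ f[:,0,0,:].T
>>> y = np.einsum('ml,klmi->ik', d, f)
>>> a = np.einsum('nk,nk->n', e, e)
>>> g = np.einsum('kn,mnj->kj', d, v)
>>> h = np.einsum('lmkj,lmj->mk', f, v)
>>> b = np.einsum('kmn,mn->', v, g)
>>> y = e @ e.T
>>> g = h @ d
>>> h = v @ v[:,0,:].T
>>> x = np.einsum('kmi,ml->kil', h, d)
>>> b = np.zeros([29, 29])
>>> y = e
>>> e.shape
(37, 3)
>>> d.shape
(3, 3)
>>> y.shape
(37, 3)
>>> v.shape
(29, 3, 7)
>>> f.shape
(29, 3, 3, 7)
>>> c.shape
()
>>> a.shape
(37,)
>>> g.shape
(3, 3)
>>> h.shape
(29, 3, 29)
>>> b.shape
(29, 29)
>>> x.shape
(29, 29, 3)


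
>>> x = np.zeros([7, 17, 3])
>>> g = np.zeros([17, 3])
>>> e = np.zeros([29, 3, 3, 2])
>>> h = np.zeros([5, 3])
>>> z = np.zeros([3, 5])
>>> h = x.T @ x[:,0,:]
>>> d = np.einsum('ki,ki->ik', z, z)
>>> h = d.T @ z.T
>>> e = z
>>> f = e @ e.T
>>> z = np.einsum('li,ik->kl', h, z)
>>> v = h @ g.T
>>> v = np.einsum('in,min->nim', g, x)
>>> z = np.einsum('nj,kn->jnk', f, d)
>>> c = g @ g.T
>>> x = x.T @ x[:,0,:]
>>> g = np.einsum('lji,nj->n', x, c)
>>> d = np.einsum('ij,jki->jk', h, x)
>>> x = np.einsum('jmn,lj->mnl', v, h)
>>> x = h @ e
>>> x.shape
(3, 5)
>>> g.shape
(17,)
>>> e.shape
(3, 5)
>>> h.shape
(3, 3)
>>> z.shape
(3, 3, 5)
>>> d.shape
(3, 17)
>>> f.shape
(3, 3)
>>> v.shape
(3, 17, 7)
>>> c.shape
(17, 17)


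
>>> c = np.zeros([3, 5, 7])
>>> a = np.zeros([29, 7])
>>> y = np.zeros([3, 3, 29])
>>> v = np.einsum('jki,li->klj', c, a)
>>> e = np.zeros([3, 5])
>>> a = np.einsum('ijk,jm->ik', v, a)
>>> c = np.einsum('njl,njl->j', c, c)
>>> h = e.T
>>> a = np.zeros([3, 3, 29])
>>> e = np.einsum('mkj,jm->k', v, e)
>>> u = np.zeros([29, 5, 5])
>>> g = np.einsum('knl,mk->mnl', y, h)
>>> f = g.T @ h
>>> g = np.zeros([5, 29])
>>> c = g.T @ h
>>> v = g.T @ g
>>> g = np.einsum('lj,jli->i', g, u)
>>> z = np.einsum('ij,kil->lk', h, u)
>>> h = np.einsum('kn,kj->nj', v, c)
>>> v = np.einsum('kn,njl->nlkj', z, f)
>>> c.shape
(29, 3)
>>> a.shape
(3, 3, 29)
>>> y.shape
(3, 3, 29)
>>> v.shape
(29, 3, 5, 3)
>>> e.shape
(29,)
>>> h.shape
(29, 3)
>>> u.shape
(29, 5, 5)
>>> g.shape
(5,)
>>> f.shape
(29, 3, 3)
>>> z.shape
(5, 29)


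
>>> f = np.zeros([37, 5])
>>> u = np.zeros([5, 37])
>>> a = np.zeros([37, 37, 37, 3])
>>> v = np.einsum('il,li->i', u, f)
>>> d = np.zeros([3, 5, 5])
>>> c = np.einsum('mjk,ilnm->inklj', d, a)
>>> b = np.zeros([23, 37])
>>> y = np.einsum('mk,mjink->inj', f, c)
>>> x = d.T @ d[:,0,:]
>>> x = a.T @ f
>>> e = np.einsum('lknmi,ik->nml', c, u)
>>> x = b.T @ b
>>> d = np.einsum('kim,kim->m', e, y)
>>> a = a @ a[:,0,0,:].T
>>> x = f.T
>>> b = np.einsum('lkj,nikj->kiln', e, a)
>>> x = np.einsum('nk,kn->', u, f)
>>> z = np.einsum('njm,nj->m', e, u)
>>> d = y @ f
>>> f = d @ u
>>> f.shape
(5, 37, 37)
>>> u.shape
(5, 37)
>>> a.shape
(37, 37, 37, 37)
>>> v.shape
(5,)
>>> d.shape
(5, 37, 5)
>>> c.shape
(37, 37, 5, 37, 5)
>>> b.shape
(37, 37, 5, 37)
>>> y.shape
(5, 37, 37)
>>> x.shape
()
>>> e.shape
(5, 37, 37)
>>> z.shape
(37,)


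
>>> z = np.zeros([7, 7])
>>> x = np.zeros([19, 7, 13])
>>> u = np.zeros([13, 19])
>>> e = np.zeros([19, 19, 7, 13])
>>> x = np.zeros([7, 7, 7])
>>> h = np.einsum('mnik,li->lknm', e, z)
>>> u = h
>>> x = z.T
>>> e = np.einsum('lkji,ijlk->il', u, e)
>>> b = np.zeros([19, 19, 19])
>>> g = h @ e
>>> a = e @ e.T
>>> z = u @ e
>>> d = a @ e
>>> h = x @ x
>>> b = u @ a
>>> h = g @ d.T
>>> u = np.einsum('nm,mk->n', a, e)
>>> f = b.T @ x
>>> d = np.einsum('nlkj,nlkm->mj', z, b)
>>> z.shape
(7, 13, 19, 7)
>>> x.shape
(7, 7)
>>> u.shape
(19,)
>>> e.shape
(19, 7)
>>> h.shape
(7, 13, 19, 19)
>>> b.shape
(7, 13, 19, 19)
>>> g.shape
(7, 13, 19, 7)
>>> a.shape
(19, 19)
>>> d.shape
(19, 7)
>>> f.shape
(19, 19, 13, 7)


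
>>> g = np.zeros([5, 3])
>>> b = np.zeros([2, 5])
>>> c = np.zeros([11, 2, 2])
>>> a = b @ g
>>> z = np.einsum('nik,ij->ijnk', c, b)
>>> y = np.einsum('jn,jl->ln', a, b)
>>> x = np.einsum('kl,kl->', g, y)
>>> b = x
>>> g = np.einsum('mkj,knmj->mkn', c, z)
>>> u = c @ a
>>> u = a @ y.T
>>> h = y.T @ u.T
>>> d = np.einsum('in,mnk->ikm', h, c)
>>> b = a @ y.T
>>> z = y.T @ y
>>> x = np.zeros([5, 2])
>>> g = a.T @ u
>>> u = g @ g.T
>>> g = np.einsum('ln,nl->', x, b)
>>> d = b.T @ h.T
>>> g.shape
()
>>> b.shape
(2, 5)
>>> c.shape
(11, 2, 2)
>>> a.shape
(2, 3)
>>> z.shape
(3, 3)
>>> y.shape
(5, 3)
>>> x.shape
(5, 2)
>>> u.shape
(3, 3)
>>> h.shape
(3, 2)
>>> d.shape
(5, 3)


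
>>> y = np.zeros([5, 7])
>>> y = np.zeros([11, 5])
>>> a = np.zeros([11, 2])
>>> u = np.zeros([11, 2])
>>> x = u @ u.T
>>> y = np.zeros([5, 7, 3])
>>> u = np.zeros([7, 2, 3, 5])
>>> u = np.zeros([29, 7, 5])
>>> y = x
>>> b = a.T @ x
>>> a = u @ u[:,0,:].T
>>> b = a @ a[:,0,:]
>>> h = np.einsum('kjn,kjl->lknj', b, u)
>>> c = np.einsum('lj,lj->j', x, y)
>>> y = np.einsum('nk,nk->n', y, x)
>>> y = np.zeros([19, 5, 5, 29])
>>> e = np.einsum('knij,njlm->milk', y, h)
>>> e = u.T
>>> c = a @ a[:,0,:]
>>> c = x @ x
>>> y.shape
(19, 5, 5, 29)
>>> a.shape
(29, 7, 29)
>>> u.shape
(29, 7, 5)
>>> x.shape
(11, 11)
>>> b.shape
(29, 7, 29)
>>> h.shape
(5, 29, 29, 7)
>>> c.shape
(11, 11)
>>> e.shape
(5, 7, 29)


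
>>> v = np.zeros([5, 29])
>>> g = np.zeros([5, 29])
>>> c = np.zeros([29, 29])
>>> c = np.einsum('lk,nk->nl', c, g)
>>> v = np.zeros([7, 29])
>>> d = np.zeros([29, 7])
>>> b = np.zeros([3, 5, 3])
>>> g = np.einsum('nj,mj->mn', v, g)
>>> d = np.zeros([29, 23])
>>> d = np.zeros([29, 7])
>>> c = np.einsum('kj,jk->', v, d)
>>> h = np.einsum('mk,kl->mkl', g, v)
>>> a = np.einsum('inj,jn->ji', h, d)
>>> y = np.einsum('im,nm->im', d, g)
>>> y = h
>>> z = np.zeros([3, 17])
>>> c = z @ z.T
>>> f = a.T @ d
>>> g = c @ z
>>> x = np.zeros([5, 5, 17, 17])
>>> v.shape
(7, 29)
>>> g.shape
(3, 17)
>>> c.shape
(3, 3)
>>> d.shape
(29, 7)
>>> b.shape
(3, 5, 3)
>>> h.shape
(5, 7, 29)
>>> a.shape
(29, 5)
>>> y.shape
(5, 7, 29)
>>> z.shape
(3, 17)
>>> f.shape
(5, 7)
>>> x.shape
(5, 5, 17, 17)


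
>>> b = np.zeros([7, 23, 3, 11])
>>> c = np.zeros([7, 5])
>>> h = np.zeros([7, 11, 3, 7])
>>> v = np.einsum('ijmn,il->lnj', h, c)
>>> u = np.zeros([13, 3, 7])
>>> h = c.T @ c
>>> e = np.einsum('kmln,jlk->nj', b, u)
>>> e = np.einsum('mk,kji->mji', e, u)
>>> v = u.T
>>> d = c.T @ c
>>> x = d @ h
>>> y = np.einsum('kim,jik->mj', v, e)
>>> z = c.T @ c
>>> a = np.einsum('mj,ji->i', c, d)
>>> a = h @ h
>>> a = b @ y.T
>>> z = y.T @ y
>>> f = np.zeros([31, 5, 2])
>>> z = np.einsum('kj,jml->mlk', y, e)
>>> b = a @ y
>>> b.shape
(7, 23, 3, 11)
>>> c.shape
(7, 5)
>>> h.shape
(5, 5)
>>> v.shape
(7, 3, 13)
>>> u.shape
(13, 3, 7)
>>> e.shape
(11, 3, 7)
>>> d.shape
(5, 5)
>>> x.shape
(5, 5)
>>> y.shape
(13, 11)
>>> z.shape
(3, 7, 13)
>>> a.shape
(7, 23, 3, 13)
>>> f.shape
(31, 5, 2)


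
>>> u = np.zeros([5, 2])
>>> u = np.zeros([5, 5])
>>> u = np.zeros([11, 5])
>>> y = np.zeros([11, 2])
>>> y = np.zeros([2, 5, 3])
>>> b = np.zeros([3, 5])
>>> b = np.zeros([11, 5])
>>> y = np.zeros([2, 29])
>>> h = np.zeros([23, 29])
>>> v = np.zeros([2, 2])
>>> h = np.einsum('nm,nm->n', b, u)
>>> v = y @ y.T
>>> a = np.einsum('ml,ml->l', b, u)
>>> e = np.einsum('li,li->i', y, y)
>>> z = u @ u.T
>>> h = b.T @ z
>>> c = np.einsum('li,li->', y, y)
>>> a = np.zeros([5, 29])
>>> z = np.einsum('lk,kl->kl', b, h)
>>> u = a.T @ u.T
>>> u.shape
(29, 11)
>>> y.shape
(2, 29)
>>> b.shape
(11, 5)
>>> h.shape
(5, 11)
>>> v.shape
(2, 2)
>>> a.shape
(5, 29)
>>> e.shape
(29,)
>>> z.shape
(5, 11)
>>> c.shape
()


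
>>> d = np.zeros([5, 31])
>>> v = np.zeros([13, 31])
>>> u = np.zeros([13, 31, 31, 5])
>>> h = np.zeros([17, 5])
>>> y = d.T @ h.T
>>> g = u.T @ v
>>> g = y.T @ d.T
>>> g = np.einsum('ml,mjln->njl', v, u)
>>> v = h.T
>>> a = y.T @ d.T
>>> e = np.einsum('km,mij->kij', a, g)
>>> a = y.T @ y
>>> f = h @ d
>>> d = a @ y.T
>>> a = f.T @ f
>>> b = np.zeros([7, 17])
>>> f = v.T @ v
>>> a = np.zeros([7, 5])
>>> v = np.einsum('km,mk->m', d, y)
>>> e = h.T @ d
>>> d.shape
(17, 31)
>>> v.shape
(31,)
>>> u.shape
(13, 31, 31, 5)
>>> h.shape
(17, 5)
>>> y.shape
(31, 17)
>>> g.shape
(5, 31, 31)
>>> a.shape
(7, 5)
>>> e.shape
(5, 31)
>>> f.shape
(17, 17)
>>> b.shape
(7, 17)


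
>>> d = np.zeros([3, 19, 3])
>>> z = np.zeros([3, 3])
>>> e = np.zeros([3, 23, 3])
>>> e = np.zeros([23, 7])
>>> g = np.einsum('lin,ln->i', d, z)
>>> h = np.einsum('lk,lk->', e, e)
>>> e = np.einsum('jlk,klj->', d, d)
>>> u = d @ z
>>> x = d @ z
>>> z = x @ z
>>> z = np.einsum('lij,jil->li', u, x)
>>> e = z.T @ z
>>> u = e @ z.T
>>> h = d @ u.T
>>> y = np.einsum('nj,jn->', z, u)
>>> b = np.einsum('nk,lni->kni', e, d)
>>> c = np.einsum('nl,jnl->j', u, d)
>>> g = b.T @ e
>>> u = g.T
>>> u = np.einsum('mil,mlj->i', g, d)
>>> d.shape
(3, 19, 3)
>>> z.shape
(3, 19)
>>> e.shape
(19, 19)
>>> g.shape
(3, 19, 19)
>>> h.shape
(3, 19, 19)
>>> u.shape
(19,)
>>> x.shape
(3, 19, 3)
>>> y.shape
()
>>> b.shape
(19, 19, 3)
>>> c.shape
(3,)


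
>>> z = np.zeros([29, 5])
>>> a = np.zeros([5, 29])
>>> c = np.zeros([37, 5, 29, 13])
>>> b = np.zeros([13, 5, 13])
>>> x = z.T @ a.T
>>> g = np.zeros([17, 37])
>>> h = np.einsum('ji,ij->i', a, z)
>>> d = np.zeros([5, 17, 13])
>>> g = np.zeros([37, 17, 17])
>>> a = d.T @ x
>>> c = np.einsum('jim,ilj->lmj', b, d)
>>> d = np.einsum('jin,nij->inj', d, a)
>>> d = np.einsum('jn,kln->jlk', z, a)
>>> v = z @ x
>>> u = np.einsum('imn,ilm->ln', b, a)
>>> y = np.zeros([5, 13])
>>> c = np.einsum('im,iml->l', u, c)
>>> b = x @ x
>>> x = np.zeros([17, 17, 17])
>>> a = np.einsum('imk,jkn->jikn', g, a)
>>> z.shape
(29, 5)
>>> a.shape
(13, 37, 17, 5)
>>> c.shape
(13,)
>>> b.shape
(5, 5)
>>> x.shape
(17, 17, 17)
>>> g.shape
(37, 17, 17)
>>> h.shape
(29,)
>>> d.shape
(29, 17, 13)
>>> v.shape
(29, 5)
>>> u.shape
(17, 13)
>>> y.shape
(5, 13)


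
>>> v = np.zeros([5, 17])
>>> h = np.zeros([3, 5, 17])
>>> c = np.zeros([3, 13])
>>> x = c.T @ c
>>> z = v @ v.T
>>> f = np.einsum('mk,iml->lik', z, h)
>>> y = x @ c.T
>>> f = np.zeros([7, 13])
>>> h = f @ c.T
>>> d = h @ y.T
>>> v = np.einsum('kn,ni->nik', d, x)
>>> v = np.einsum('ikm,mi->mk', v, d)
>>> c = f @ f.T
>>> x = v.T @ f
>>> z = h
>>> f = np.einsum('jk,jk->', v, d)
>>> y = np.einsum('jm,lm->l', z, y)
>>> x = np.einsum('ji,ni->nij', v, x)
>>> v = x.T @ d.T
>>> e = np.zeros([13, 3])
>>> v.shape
(7, 13, 7)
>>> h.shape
(7, 3)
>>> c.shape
(7, 7)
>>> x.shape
(13, 13, 7)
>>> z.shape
(7, 3)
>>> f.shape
()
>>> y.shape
(13,)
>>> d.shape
(7, 13)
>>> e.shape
(13, 3)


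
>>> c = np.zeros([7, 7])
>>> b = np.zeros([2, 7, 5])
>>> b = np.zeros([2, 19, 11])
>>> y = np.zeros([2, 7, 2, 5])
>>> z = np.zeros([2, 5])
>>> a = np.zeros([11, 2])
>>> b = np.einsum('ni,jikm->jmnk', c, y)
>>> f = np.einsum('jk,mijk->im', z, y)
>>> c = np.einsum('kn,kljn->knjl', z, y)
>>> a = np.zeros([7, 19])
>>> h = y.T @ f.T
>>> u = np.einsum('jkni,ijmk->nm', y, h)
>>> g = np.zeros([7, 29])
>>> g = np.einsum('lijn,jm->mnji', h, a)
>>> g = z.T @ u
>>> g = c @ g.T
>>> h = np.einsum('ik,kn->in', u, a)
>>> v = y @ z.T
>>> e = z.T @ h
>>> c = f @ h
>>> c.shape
(7, 19)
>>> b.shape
(2, 5, 7, 2)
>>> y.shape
(2, 7, 2, 5)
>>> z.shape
(2, 5)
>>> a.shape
(7, 19)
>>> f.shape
(7, 2)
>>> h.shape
(2, 19)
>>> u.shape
(2, 7)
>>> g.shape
(2, 5, 2, 5)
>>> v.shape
(2, 7, 2, 2)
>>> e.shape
(5, 19)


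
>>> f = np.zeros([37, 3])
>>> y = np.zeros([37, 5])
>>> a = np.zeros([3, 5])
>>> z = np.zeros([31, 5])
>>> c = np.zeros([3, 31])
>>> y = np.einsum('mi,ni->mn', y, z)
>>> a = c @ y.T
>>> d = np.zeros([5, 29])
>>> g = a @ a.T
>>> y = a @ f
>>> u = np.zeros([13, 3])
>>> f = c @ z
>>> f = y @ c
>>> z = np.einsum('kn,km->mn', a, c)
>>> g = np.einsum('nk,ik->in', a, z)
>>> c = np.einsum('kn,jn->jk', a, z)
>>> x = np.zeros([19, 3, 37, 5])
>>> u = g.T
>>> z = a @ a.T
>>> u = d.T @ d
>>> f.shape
(3, 31)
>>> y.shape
(3, 3)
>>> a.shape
(3, 37)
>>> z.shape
(3, 3)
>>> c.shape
(31, 3)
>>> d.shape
(5, 29)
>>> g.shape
(31, 3)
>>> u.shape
(29, 29)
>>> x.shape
(19, 3, 37, 5)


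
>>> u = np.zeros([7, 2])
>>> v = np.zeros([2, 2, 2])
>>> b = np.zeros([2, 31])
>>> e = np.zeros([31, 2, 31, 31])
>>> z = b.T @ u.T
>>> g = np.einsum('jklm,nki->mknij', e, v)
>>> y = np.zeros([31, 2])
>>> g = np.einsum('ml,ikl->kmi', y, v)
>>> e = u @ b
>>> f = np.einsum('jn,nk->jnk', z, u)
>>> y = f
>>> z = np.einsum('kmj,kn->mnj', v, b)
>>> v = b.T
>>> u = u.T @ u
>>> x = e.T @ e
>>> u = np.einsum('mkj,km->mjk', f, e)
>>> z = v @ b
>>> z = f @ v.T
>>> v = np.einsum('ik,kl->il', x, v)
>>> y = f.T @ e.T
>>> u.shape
(31, 2, 7)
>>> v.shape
(31, 2)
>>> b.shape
(2, 31)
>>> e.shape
(7, 31)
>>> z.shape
(31, 7, 31)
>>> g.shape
(2, 31, 2)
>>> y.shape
(2, 7, 7)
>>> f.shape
(31, 7, 2)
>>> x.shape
(31, 31)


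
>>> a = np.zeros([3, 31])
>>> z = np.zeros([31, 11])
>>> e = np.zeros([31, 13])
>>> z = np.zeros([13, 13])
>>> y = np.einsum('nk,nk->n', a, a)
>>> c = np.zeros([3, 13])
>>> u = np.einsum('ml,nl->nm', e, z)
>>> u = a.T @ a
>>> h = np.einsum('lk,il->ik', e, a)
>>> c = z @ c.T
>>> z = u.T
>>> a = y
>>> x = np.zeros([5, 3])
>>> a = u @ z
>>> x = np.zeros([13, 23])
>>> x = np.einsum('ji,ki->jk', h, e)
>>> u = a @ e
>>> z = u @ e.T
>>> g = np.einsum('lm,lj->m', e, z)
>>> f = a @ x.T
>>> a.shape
(31, 31)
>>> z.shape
(31, 31)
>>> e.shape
(31, 13)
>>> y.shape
(3,)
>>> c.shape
(13, 3)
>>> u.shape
(31, 13)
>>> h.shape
(3, 13)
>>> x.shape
(3, 31)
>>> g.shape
(13,)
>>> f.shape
(31, 3)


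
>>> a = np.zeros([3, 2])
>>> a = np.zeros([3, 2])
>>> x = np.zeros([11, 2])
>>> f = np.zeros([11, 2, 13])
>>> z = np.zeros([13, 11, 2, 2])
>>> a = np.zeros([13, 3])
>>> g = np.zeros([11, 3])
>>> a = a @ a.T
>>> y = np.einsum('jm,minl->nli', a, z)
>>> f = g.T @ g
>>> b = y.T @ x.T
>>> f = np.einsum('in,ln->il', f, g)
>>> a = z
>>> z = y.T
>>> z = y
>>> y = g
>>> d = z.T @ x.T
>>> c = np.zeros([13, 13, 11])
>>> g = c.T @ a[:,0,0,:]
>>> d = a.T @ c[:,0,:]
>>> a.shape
(13, 11, 2, 2)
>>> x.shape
(11, 2)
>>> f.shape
(3, 11)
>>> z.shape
(2, 2, 11)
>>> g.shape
(11, 13, 2)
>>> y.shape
(11, 3)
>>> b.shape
(11, 2, 11)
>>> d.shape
(2, 2, 11, 11)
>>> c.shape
(13, 13, 11)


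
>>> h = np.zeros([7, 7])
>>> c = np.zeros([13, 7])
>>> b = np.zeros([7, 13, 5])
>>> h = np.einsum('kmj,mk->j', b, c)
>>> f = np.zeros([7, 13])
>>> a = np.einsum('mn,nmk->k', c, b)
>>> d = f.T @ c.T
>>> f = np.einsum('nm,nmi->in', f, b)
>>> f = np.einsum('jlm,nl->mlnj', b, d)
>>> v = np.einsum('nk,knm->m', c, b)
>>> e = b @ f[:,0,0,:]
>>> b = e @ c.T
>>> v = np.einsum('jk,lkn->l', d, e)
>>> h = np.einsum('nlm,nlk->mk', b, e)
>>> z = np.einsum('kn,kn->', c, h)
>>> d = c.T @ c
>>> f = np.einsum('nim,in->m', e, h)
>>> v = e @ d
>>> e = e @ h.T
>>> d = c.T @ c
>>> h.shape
(13, 7)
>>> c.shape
(13, 7)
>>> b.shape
(7, 13, 13)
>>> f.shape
(7,)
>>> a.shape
(5,)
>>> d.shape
(7, 7)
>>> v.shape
(7, 13, 7)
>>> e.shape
(7, 13, 13)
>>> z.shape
()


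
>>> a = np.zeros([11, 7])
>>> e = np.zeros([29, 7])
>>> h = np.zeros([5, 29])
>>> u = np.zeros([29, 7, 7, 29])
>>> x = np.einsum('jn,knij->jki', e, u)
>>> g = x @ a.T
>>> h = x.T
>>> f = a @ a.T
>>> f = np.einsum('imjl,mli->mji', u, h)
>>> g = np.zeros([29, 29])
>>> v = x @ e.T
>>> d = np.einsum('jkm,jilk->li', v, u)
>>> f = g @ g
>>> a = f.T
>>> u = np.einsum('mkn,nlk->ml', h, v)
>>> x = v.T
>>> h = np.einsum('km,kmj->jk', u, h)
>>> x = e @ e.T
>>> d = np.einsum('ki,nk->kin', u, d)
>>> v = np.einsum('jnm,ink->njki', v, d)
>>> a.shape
(29, 29)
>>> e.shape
(29, 7)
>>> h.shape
(29, 7)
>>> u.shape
(7, 29)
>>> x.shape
(29, 29)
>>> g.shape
(29, 29)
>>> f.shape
(29, 29)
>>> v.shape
(29, 29, 7, 7)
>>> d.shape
(7, 29, 7)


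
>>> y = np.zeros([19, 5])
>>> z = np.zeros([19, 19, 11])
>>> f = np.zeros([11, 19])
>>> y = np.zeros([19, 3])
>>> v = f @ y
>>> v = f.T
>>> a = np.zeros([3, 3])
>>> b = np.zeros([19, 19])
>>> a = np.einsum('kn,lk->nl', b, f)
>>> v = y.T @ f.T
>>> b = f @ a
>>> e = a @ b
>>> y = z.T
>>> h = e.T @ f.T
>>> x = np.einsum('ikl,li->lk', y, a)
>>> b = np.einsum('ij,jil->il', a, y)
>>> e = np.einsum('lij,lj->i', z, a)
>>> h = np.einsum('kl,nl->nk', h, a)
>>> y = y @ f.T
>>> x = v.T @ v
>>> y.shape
(11, 19, 11)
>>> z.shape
(19, 19, 11)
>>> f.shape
(11, 19)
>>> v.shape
(3, 11)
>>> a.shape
(19, 11)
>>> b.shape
(19, 19)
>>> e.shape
(19,)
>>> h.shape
(19, 11)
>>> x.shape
(11, 11)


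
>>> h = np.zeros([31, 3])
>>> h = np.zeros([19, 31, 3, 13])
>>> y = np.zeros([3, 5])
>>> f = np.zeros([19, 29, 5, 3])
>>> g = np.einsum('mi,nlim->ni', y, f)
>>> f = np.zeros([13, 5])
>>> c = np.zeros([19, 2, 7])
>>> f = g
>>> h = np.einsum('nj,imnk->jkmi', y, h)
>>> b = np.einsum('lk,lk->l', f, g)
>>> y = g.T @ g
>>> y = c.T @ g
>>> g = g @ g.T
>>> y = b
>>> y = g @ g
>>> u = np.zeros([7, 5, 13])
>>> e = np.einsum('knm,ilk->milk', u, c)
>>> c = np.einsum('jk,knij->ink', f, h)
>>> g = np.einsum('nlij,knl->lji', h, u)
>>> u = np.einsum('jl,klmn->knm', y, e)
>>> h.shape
(5, 13, 31, 19)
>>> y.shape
(19, 19)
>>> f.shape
(19, 5)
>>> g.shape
(13, 19, 31)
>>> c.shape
(31, 13, 5)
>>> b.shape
(19,)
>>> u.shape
(13, 7, 2)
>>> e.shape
(13, 19, 2, 7)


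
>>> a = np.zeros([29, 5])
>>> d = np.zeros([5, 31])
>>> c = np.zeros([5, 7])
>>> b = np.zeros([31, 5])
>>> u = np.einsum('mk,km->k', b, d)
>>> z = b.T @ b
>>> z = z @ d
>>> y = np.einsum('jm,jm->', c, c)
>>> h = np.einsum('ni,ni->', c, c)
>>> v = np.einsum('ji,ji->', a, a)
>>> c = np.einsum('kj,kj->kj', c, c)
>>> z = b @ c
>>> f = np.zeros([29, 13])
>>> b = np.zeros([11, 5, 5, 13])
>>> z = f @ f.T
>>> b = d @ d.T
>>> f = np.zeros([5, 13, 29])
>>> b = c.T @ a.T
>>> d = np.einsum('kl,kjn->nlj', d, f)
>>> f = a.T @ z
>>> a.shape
(29, 5)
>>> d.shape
(29, 31, 13)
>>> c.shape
(5, 7)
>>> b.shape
(7, 29)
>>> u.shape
(5,)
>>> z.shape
(29, 29)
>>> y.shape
()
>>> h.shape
()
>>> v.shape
()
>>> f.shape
(5, 29)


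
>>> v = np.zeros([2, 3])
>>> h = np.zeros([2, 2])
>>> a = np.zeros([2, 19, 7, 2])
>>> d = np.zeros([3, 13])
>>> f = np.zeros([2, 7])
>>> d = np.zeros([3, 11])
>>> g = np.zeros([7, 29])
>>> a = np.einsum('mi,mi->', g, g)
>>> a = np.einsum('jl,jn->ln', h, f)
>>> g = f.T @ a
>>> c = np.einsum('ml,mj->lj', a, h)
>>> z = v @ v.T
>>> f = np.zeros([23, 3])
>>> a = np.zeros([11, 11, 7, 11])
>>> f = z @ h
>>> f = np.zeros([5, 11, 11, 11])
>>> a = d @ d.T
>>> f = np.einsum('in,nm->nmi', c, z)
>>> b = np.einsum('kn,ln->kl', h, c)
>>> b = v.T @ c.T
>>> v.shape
(2, 3)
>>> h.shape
(2, 2)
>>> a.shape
(3, 3)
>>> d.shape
(3, 11)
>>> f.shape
(2, 2, 7)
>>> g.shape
(7, 7)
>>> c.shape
(7, 2)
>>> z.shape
(2, 2)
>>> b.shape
(3, 7)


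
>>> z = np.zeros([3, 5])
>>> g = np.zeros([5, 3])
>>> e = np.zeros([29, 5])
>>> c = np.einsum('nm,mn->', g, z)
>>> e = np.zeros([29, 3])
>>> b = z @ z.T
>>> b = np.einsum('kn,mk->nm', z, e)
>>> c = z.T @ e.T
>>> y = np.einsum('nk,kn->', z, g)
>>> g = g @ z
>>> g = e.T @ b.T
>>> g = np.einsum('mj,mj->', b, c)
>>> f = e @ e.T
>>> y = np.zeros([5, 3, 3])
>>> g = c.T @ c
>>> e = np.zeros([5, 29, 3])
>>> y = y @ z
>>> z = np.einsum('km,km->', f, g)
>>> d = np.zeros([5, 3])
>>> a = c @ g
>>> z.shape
()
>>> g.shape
(29, 29)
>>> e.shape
(5, 29, 3)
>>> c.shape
(5, 29)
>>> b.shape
(5, 29)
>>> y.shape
(5, 3, 5)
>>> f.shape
(29, 29)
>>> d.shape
(5, 3)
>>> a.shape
(5, 29)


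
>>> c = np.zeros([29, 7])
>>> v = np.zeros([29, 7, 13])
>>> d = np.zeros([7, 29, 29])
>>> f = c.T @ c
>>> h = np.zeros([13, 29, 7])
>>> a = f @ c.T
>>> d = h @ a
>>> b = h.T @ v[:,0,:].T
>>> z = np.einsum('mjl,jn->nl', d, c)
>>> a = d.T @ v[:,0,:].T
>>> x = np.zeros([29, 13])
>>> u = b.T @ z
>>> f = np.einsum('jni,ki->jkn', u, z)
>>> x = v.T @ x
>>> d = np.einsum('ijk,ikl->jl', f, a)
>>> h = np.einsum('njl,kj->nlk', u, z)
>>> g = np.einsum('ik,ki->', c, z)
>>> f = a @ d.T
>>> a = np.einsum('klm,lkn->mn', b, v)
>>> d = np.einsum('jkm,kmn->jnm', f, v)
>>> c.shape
(29, 7)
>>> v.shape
(29, 7, 13)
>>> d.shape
(29, 13, 7)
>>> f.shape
(29, 29, 7)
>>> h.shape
(29, 29, 7)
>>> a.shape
(29, 13)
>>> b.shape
(7, 29, 29)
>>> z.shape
(7, 29)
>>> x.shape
(13, 7, 13)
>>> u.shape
(29, 29, 29)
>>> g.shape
()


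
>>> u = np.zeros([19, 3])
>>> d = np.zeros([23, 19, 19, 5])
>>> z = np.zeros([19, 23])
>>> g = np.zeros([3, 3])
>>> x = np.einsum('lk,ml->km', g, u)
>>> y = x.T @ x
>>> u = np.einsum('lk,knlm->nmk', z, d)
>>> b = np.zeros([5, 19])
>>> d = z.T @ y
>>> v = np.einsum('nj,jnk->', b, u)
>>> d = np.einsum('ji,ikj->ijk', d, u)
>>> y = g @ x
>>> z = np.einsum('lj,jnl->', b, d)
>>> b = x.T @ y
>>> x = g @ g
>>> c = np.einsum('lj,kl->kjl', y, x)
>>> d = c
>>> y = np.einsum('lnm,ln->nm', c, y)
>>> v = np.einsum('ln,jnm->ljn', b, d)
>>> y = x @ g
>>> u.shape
(19, 5, 23)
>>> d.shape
(3, 19, 3)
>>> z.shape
()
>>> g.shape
(3, 3)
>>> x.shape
(3, 3)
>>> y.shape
(3, 3)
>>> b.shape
(19, 19)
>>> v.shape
(19, 3, 19)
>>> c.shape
(3, 19, 3)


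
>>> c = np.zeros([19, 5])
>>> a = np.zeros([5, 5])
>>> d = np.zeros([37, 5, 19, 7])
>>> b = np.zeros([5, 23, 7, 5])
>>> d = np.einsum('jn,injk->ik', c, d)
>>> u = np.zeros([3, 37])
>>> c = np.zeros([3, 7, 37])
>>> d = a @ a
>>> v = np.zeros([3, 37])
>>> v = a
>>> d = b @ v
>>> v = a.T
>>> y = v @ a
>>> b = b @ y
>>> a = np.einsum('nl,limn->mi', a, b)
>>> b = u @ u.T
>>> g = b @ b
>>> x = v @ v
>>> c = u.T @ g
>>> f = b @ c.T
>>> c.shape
(37, 3)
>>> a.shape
(7, 23)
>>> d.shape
(5, 23, 7, 5)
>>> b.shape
(3, 3)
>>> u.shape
(3, 37)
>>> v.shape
(5, 5)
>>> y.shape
(5, 5)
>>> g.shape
(3, 3)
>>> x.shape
(5, 5)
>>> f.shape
(3, 37)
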